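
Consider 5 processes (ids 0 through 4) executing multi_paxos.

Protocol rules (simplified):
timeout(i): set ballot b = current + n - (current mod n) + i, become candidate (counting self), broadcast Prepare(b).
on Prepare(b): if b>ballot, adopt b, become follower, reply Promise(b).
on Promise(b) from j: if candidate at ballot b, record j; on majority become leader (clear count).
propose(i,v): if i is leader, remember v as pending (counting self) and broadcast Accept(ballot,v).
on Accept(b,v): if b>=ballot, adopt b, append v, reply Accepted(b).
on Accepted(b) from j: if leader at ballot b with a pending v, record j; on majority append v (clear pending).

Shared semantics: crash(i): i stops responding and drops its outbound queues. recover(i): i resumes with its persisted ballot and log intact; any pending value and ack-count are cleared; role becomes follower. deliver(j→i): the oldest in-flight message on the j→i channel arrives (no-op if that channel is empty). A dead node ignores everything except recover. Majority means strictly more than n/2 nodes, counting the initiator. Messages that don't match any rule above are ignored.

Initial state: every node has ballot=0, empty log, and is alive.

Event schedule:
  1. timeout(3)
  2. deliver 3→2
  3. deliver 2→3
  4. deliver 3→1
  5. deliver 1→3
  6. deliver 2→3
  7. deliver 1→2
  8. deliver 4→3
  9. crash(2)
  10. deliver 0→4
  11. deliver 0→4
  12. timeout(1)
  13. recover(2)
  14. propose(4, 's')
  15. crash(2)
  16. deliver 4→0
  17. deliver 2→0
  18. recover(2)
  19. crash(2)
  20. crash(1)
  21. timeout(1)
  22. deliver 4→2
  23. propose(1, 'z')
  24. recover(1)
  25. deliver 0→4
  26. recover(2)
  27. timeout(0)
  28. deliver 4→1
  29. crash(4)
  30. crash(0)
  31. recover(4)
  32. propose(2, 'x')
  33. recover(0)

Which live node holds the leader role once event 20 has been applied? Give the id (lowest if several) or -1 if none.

3

after 1 — timeout(3): n3:cand/b8/[-]
after 2 — deliver 3→2: n2:foll/b8/[-]
after 3 — deliver 2→3: ·
after 4 — deliver 3→1: n1:foll/b8/[-]
after 5 — deliver 1→3: n3:lead/b8/[-]
after 6 — deliver 2→3: ·
after 7 — deliver 1→2: ·
after 8 — deliver 4→3: ·
after 9 — crash(2): n2:✗foll/b8/[-]
after 10 — deliver 0→4: ·
after 11 — deliver 0→4: ·
after 12 — timeout(1): n1:cand/b11/[-]
after 13 — recover(2): n2:foll/b8/[-]
after 14 — propose(4,'s'): ·
after 15 — crash(2): n2:✗foll/b8/[-]
after 16 — deliver 4→0: ·
after 17 — deliver 2→0: ·
after 18 — recover(2): n2:foll/b8/[-]
after 19 — crash(2): n2:✗foll/b8/[-]
after 20 — crash(1): n1:✗cand/b11/[-]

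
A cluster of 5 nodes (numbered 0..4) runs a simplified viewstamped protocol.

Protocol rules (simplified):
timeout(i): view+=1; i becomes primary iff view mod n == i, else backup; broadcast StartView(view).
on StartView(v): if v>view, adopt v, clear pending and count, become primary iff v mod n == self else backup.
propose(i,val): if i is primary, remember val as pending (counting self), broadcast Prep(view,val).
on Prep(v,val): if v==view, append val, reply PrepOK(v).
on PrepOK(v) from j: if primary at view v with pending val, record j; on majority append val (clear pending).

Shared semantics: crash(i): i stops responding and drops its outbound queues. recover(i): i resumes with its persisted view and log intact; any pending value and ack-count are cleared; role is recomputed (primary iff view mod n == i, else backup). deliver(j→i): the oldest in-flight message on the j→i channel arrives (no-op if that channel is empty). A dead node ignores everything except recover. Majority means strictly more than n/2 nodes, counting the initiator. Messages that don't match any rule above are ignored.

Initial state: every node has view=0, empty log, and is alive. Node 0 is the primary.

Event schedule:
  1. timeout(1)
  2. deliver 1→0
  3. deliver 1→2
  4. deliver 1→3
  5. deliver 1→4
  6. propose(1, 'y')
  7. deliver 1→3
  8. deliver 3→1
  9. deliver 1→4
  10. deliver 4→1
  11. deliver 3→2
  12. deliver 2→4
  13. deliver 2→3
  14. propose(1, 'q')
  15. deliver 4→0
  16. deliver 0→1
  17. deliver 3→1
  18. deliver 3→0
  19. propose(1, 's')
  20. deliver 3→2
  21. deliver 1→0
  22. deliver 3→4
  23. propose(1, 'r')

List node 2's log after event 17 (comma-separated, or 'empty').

1. timeout(1):  <1:prim v1 ->
2. deliver 1→0:  <0:back v1 ->
3. deliver 1→2:  <2:back v1 ->
4. deliver 1→3:  <3:back v1 ->
5. deliver 1→4:  <4:back v1 ->
6. propose(1,'y'):  nop
7. deliver 1→3:  <3:back v1 y>
8. deliver 3→1:  nop
9. deliver 1→4:  <4:back v1 y>
10. deliver 4→1:  <1:prim v1 y>
11. deliver 3→2:  nop
12. deliver 2→4:  nop
13. deliver 2→3:  nop
14. propose(1,'q'):  nop
15. deliver 4→0:  nop
16. deliver 0→1:  nop
17. deliver 3→1:  nop

empty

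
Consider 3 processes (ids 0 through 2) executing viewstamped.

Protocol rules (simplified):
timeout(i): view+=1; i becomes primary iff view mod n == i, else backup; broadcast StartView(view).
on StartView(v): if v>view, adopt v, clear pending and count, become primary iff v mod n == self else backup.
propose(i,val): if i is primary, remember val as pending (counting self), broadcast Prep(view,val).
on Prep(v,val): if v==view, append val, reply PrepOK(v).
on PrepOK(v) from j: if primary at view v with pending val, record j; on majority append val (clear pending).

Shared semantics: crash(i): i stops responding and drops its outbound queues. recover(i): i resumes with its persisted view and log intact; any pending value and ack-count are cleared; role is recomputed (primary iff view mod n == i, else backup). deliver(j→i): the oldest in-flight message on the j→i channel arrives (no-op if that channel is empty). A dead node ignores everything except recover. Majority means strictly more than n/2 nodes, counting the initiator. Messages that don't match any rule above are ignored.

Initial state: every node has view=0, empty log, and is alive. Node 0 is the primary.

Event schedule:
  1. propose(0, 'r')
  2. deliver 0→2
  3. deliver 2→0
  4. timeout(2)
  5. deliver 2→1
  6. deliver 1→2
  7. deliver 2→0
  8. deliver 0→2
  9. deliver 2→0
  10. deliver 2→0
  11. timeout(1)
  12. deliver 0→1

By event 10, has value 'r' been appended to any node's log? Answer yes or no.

step 1 propose(0,'r'): —
step 2 deliver 0→2: 2={back,v=0,log=r}
step 3 deliver 2→0: 0={prim,v=0,log=r}
step 4 timeout(2): 2={back,v=1,log=r}
step 5 deliver 2→1: 1={prim,v=1,log=-}
step 6 deliver 1→2: —
step 7 deliver 2→0: 0={back,v=1,log=r}
step 8 deliver 0→2: —
step 9 deliver 2→0: —
step 10 deliver 2→0: —

yes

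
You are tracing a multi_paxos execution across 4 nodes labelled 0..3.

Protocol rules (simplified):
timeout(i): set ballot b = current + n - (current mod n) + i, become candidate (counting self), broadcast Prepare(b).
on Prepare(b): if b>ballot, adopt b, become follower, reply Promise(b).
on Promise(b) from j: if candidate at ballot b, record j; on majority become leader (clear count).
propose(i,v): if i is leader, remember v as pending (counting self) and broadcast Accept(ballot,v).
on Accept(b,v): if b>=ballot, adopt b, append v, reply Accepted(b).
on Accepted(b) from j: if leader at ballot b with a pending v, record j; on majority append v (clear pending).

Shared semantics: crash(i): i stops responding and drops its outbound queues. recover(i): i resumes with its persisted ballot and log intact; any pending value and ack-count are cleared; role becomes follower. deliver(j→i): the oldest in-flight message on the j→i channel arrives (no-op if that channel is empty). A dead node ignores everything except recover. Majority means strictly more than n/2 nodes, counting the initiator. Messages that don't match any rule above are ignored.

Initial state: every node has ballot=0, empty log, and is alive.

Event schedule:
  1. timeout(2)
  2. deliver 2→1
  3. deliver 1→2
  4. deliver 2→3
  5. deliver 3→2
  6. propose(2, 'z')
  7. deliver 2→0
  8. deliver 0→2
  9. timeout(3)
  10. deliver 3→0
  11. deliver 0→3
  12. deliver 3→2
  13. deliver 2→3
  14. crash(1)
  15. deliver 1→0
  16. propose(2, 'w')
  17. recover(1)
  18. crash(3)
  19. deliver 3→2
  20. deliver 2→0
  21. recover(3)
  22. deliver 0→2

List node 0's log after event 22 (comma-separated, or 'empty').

[1] timeout(2) → N2(cand b6 [-])
[2] deliver 2→1 → N1(foll b6 [-])
[3] deliver 1→2 → ∅
[4] deliver 2→3 → N3(foll b6 [-])
[5] deliver 3→2 → N2(lead b6 [-])
[6] propose(2,'z') → ∅
[7] deliver 2→0 → N0(foll b6 [-])
[8] deliver 0→2 → ∅
[9] timeout(3) → N3(cand b11 [-])
[10] deliver 3→0 → N0(foll b11 [-])
[11] deliver 0→3 → ∅
[12] deliver 3→2 → N2(foll b11 [-])
[13] deliver 2→3 → ∅
[14] crash(1) → N1(✗foll b6 [-])
[15] deliver 1→0 → ∅
[16] propose(2,'w') → ∅
[17] recover(1) → N1(foll b6 [-])
[18] crash(3) → N3(✗cand b11 [-])
[19] deliver 3→2 → ∅
[20] deliver 2→0 → ∅
[21] recover(3) → N3(foll b11 [-])
[22] deliver 0→2 → ∅

empty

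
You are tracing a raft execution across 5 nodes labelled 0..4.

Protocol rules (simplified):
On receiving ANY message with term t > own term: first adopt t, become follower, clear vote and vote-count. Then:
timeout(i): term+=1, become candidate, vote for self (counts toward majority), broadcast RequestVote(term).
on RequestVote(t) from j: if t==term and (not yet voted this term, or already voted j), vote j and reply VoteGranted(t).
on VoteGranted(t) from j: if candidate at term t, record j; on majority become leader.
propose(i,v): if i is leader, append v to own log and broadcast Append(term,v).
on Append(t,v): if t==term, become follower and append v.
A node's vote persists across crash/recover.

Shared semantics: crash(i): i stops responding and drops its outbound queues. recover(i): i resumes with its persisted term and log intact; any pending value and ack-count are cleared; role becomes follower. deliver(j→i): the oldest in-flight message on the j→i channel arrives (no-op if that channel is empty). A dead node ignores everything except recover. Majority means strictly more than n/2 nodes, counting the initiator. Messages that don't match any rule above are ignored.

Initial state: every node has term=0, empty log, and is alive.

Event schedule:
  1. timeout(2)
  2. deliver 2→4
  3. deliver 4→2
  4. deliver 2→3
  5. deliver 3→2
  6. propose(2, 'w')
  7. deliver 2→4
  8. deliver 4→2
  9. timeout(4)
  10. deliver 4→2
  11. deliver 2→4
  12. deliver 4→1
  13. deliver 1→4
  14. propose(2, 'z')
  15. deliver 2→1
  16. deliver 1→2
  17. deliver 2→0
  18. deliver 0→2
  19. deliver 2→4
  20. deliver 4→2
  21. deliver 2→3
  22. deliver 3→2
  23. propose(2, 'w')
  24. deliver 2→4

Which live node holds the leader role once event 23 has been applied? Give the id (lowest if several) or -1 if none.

4

1. timeout(2):  <2:cand t1 ->
2. deliver 2→4:  <4:foll t1 ->
3. deliver 4→2:  nop
4. deliver 2→3:  <3:foll t1 ->
5. deliver 3→2:  <2:lead t1 ->
6. propose(2,'w'):  <2:lead t1 w>
7. deliver 2→4:  <4:foll t1 w>
8. deliver 4→2:  nop
9. timeout(4):  <4:cand t2 w>
10. deliver 4→2:  <2:foll t2 w>
11. deliver 2→4:  nop
12. deliver 4→1:  <1:foll t2 ->
13. deliver 1→4:  <4:lead t2 w>
14. propose(2,'z'):  nop
15. deliver 2→1:  nop
16. deliver 1→2:  nop
17. deliver 2→0:  <0:foll t1 ->
18. deliver 0→2:  nop
19. deliver 2→4:  nop
20. deliver 4→2:  nop
21. deliver 2→3:  <3:foll t1 w>
22. deliver 3→2:  nop
23. propose(2,'w'):  nop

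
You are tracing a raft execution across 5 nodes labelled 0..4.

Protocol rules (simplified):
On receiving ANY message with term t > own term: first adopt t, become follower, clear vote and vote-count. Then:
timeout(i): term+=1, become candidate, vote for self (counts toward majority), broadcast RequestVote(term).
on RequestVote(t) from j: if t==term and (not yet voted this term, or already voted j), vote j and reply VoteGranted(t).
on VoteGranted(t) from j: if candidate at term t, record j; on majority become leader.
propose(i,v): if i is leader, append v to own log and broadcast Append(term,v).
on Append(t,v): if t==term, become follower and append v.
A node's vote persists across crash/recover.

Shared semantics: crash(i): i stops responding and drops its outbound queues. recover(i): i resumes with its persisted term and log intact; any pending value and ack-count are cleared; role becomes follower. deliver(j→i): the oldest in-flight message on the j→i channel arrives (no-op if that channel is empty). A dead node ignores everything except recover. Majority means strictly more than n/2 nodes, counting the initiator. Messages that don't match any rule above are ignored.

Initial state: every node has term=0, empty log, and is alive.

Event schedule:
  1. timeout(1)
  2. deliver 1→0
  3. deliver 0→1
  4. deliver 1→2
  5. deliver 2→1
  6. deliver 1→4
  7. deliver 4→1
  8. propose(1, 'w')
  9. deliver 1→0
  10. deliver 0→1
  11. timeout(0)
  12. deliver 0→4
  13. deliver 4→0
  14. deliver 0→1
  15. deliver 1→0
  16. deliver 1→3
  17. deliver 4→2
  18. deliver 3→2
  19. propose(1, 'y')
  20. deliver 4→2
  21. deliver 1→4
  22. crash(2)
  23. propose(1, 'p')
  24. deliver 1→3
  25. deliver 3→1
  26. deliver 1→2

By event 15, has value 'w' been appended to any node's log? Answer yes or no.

yes

e1 timeout(1): 1[cand,t=1,-]
e2 deliver 1→0: 0[foll,t=1,-]
e3 deliver 0→1: ·
e4 deliver 1→2: 2[foll,t=1,-]
e5 deliver 2→1: 1[lead,t=1,-]
e6 deliver 1→4: 4[foll,t=1,-]
e7 deliver 4→1: ·
e8 propose(1,'w'): 1[lead,t=1,w]
e9 deliver 1→0: 0[foll,t=1,w]
e10 deliver 0→1: ·
e11 timeout(0): 0[cand,t=2,w]
e12 deliver 0→4: 4[foll,t=2,-]
e13 deliver 4→0: ·
e14 deliver 0→1: 1[foll,t=2,w]
e15 deliver 1→0: 0[lead,t=2,w]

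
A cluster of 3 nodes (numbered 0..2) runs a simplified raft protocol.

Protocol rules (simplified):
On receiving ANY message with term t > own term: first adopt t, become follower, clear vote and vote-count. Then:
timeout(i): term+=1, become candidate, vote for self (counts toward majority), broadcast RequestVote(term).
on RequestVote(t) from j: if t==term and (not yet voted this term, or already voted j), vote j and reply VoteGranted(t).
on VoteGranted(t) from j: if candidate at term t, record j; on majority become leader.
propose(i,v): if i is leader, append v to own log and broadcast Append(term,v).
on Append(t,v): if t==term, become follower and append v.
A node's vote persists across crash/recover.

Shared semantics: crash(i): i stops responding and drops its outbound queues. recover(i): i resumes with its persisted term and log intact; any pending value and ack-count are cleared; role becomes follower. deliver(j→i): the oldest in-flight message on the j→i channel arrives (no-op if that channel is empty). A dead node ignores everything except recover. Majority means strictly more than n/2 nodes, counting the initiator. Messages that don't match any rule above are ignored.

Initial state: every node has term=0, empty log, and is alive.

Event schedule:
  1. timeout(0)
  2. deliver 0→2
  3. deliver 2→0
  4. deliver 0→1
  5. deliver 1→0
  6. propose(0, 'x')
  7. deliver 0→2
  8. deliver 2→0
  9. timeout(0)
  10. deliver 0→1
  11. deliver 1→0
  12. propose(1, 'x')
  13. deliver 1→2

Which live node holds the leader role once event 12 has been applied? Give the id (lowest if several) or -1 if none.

after 1 — timeout(0): n0:cand/t1/[-]
after 2 — deliver 0→2: n2:foll/t1/[-]
after 3 — deliver 2→0: n0:lead/t1/[-]
after 4 — deliver 0→1: n1:foll/t1/[-]
after 5 — deliver 1→0: ·
after 6 — propose(0,'x'): n0:lead/t1/[x]
after 7 — deliver 0→2: n2:foll/t1/[x]
after 8 — deliver 2→0: ·
after 9 — timeout(0): n0:cand/t2/[x]
after 10 — deliver 0→1: n1:foll/t1/[x]
after 11 — deliver 1→0: ·
after 12 — propose(1,'x'): ·

-1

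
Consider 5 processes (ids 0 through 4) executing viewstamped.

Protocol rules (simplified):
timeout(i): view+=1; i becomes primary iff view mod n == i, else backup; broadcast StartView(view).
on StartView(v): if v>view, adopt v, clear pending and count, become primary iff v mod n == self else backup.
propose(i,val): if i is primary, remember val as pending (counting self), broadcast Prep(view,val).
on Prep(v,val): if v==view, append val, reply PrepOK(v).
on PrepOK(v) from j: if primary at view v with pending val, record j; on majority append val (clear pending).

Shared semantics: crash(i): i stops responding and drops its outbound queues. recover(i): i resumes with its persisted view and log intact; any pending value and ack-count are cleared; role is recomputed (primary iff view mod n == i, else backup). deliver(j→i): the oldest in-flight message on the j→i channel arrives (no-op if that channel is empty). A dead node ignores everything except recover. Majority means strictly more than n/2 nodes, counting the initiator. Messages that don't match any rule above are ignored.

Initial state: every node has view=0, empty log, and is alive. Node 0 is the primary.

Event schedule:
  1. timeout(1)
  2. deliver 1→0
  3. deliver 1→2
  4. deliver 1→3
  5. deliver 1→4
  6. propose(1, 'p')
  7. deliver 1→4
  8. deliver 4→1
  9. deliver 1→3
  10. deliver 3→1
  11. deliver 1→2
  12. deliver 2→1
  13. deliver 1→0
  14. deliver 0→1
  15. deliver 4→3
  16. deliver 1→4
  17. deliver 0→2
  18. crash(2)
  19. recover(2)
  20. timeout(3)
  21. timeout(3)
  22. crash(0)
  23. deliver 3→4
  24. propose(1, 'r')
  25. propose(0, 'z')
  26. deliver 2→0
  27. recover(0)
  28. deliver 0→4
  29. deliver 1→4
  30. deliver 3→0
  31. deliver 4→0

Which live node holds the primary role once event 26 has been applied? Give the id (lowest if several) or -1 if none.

e1 timeout(1): 1[prim,v=1,-]
e2 deliver 1→0: 0[back,v=1,-]
e3 deliver 1→2: 2[back,v=1,-]
e4 deliver 1→3: 3[back,v=1,-]
e5 deliver 1→4: 4[back,v=1,-]
e6 propose(1,'p'): ·
e7 deliver 1→4: 4[back,v=1,p]
e8 deliver 4→1: ·
e9 deliver 1→3: 3[back,v=1,p]
e10 deliver 3→1: 1[prim,v=1,p]
e11 deliver 1→2: 2[back,v=1,p]
e12 deliver 2→1: ·
e13 deliver 1→0: 0[back,v=1,p]
e14 deliver 0→1: ·
e15 deliver 4→3: ·
e16 deliver 1→4: ·
e17 deliver 0→2: ·
e18 crash(2): 2[✗back,v=1,p]
e19 recover(2): 2[back,v=1,p]
e20 timeout(3): 3[back,v=2,p]
e21 timeout(3): 3[prim,v=3,p]
e22 crash(0): 0[✗back,v=1,p]
e23 deliver 3→4: 4[back,v=2,p]
e24 propose(1,'r'): ·
e25 propose(0,'z'): ·
e26 deliver 2→0: ·

1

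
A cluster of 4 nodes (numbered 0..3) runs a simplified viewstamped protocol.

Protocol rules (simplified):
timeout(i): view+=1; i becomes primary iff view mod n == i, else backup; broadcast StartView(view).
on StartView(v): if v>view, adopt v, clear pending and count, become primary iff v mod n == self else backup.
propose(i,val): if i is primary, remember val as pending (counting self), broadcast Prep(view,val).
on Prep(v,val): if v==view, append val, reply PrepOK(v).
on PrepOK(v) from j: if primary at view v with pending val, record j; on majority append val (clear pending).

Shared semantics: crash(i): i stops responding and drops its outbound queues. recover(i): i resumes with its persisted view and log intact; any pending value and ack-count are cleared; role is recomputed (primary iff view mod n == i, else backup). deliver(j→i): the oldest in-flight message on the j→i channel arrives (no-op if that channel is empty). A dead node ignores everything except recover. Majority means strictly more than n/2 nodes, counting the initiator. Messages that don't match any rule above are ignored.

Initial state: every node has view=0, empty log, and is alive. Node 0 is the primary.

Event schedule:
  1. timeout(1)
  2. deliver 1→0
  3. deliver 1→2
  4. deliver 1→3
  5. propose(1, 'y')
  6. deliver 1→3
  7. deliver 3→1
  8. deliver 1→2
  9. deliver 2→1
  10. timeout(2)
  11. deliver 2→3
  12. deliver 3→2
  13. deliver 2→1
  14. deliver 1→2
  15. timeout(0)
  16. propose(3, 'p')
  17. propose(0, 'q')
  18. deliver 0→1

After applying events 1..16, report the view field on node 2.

[1] timeout(1) → N1(prim v1 [-])
[2] deliver 1→0 → N0(back v1 [-])
[3] deliver 1→2 → N2(back v1 [-])
[4] deliver 1→3 → N3(back v1 [-])
[5] propose(1,'y') → ∅
[6] deliver 1→3 → N3(back v1 [y])
[7] deliver 3→1 → ∅
[8] deliver 1→2 → N2(back v1 [y])
[9] deliver 2→1 → N1(prim v1 [y])
[10] timeout(2) → N2(prim v2 [y])
[11] deliver 2→3 → N3(back v2 [y])
[12] deliver 3→2 → ∅
[13] deliver 2→1 → N1(back v2 [y])
[14] deliver 1→2 → ∅
[15] timeout(0) → N0(back v2 [-])
[16] propose(3,'p') → ∅

2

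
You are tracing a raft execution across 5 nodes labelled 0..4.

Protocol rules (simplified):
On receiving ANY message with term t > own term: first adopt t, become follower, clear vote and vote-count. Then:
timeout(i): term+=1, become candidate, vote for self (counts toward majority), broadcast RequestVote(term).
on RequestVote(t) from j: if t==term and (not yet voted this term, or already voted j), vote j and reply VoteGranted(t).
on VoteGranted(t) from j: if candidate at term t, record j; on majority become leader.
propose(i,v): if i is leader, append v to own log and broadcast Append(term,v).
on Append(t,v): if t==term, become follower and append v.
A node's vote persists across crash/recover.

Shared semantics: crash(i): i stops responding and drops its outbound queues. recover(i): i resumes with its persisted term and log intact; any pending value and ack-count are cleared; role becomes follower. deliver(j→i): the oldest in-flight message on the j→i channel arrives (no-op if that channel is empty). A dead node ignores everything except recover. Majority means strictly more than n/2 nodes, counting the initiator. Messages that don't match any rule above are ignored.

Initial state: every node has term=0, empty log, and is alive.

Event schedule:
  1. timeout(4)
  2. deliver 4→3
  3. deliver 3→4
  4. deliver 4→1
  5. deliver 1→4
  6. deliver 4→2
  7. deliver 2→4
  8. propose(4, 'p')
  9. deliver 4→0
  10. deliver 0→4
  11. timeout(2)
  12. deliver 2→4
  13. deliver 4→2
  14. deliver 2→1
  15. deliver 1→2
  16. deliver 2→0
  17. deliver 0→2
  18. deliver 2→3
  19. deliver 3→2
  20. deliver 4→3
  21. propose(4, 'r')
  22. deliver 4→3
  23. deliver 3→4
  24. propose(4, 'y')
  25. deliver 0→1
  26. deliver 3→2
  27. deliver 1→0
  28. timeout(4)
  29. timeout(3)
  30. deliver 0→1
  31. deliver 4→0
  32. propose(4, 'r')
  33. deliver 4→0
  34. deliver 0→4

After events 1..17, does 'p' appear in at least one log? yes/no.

1. timeout(4):  <4:cand t1 ->
2. deliver 4→3:  <3:foll t1 ->
3. deliver 3→4:  nop
4. deliver 4→1:  <1:foll t1 ->
5. deliver 1→4:  <4:lead t1 ->
6. deliver 4→2:  <2:foll t1 ->
7. deliver 2→4:  nop
8. propose(4,'p'):  <4:lead t1 p>
9. deliver 4→0:  <0:foll t1 ->
10. deliver 0→4:  nop
11. timeout(2):  <2:cand t2 ->
12. deliver 2→4:  <4:foll t2 p>
13. deliver 4→2:  nop
14. deliver 2→1:  <1:foll t2 ->
15. deliver 1→2:  nop
16. deliver 2→0:  <0:foll t2 ->
17. deliver 0→2:  <2:lead t2 ->

yes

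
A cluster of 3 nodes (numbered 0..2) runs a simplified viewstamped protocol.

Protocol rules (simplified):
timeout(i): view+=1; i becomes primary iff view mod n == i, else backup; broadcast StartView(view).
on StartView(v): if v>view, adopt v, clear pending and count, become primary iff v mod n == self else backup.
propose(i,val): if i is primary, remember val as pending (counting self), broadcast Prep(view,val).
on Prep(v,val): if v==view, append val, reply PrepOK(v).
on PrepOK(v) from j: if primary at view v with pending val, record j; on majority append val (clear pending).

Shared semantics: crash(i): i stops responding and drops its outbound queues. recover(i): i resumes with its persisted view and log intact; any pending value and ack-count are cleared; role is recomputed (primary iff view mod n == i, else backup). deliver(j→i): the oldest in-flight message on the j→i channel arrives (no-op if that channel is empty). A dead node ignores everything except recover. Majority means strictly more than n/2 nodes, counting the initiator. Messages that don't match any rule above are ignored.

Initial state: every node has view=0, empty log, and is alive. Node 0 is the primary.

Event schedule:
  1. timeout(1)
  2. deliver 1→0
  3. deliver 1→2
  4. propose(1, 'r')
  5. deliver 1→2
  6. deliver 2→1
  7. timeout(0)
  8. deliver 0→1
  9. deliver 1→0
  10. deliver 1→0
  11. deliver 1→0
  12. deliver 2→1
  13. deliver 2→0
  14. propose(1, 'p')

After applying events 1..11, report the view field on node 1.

2

e1 timeout(1): 1[prim,v=1,-]
e2 deliver 1→0: 0[back,v=1,-]
e3 deliver 1→2: 2[back,v=1,-]
e4 propose(1,'r'): ·
e5 deliver 1→2: 2[back,v=1,r]
e6 deliver 2→1: 1[prim,v=1,r]
e7 timeout(0): 0[back,v=2,-]
e8 deliver 0→1: 1[back,v=2,r]
e9 deliver 1→0: ·
e10 deliver 1→0: ·
e11 deliver 1→0: ·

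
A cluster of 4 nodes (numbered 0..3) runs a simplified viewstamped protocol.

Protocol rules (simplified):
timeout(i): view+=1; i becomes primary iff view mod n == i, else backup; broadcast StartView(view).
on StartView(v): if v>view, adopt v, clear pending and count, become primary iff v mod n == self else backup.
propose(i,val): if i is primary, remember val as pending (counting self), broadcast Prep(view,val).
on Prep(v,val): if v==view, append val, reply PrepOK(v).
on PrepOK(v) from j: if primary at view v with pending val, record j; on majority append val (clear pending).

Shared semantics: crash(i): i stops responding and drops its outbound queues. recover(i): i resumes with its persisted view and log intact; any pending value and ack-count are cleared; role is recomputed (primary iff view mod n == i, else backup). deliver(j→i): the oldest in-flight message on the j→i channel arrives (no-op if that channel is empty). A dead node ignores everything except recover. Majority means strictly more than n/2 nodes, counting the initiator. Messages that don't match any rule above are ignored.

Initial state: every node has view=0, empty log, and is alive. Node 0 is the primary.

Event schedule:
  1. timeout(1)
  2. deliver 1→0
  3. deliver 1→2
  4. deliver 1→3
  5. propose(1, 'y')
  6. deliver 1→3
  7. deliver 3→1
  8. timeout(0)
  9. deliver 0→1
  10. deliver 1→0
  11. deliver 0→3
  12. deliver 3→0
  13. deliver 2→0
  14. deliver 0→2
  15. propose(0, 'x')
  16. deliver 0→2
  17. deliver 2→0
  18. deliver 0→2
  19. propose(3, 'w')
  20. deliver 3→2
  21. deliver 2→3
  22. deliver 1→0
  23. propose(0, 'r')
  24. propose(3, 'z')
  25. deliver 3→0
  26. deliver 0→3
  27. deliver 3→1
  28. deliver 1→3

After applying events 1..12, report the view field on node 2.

after 1 — timeout(1): n1:prim/v1/[-]
after 2 — deliver 1→0: n0:back/v1/[-]
after 3 — deliver 1→2: n2:back/v1/[-]
after 4 — deliver 1→3: n3:back/v1/[-]
after 5 — propose(1,'y'): ·
after 6 — deliver 1→3: n3:back/v1/[y]
after 7 — deliver 3→1: ·
after 8 — timeout(0): n0:back/v2/[-]
after 9 — deliver 0→1: n1:back/v2/[-]
after 10 — deliver 1→0: ·
after 11 — deliver 0→3: n3:back/v2/[y]
after 12 — deliver 3→0: ·

1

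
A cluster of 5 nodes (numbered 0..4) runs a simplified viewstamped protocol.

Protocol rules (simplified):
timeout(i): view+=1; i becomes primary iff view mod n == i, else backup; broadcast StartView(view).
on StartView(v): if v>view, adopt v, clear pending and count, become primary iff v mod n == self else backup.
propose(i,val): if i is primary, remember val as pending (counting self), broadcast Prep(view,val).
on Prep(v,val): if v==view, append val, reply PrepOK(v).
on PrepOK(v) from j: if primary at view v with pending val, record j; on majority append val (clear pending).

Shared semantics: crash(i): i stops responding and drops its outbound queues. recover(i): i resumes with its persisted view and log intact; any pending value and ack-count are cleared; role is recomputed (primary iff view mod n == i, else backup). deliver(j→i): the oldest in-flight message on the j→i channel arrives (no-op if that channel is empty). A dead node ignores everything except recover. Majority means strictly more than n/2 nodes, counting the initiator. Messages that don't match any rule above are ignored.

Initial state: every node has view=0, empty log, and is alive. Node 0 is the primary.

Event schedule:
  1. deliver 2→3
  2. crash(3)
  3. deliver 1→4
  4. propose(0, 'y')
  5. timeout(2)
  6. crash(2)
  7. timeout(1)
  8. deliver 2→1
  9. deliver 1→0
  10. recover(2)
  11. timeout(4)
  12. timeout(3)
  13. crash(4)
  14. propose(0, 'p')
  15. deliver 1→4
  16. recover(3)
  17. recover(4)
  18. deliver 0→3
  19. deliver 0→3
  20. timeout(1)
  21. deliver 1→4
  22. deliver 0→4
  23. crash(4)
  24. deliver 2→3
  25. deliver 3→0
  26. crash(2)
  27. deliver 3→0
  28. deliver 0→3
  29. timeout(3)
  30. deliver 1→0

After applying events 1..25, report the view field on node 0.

1

1. deliver 2→3:  nop
2. crash(3):  <3:✗back v0 ->
3. deliver 1→4:  nop
4. propose(0,'y'):  nop
5. timeout(2):  <2:back v1 ->
6. crash(2):  <2:✗back v1 ->
7. timeout(1):  <1:prim v1 ->
8. deliver 2→1:  nop
9. deliver 1→0:  <0:back v1 ->
10. recover(2):  <2:back v1 ->
11. timeout(4):  <4:back v1 ->
12. timeout(3):  nop
13. crash(4):  <4:✗back v1 ->
14. propose(0,'p'):  nop
15. deliver 1→4:  nop
16. recover(3):  <3:back v0 ->
17. recover(4):  <4:back v1 ->
18. deliver 0→3:  <3:back v0 y>
19. deliver 0→3:  nop
20. timeout(1):  <1:back v2 ->
21. deliver 1→4:  nop
22. deliver 0→4:  nop
23. crash(4):  <4:✗back v1 ->
24. deliver 2→3:  nop
25. deliver 3→0:  nop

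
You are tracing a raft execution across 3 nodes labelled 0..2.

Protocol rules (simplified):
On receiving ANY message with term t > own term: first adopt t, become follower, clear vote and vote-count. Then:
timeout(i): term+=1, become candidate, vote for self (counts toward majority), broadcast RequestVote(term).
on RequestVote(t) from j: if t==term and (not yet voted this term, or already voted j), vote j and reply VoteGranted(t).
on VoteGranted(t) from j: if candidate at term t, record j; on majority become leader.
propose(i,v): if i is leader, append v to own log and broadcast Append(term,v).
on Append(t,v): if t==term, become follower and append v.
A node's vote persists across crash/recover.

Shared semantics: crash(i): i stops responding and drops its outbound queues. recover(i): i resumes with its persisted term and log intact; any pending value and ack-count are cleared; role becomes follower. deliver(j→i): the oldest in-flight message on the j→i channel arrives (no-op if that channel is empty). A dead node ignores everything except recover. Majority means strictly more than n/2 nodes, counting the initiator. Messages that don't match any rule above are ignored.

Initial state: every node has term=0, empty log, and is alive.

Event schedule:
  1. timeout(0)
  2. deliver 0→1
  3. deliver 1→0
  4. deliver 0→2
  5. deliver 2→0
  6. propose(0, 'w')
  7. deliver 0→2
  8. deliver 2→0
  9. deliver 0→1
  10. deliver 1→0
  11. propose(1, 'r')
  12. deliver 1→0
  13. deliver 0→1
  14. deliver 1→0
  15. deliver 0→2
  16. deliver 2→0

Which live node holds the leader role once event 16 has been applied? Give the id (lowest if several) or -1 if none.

0

after 1 — timeout(0): n0:cand/t1/[-]
after 2 — deliver 0→1: n1:foll/t1/[-]
after 3 — deliver 1→0: n0:lead/t1/[-]
after 4 — deliver 0→2: n2:foll/t1/[-]
after 5 — deliver 2→0: ·
after 6 — propose(0,'w'): n0:lead/t1/[w]
after 7 — deliver 0→2: n2:foll/t1/[w]
after 8 — deliver 2→0: ·
after 9 — deliver 0→1: n1:foll/t1/[w]
after 10 — deliver 1→0: ·
after 11 — propose(1,'r'): ·
after 12 — deliver 1→0: ·
after 13 — deliver 0→1: ·
after 14 — deliver 1→0: ·
after 15 — deliver 0→2: ·
after 16 — deliver 2→0: ·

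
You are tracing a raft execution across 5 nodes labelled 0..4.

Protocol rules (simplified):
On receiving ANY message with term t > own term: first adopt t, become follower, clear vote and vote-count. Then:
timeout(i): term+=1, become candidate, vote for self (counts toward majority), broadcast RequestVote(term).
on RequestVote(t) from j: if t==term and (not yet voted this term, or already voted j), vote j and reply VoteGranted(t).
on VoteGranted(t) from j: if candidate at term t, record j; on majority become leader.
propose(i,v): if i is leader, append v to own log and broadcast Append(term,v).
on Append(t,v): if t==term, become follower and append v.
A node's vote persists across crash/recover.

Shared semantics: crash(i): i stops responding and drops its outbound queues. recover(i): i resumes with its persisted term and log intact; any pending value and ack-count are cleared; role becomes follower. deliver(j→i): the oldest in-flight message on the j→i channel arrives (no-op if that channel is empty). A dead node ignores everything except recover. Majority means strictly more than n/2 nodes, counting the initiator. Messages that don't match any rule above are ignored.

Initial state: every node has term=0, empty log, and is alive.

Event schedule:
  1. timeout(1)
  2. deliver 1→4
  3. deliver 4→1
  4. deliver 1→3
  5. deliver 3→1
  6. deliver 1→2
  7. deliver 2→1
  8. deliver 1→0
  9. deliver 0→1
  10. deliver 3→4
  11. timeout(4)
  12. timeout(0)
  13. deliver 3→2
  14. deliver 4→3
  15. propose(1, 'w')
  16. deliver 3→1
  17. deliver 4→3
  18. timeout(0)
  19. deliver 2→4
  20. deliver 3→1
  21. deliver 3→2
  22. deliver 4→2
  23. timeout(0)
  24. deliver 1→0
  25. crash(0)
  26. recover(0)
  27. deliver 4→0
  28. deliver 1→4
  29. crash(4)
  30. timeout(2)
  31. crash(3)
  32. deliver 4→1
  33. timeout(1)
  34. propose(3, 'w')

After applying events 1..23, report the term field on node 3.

2

step 1 timeout(1): 1={cand,t=1,log=-}
step 2 deliver 1→4: 4={foll,t=1,log=-}
step 3 deliver 4→1: —
step 4 deliver 1→3: 3={foll,t=1,log=-}
step 5 deliver 3→1: 1={lead,t=1,log=-}
step 6 deliver 1→2: 2={foll,t=1,log=-}
step 7 deliver 2→1: —
step 8 deliver 1→0: 0={foll,t=1,log=-}
step 9 deliver 0→1: —
step 10 deliver 3→4: —
step 11 timeout(4): 4={cand,t=2,log=-}
step 12 timeout(0): 0={cand,t=2,log=-}
step 13 deliver 3→2: —
step 14 deliver 4→3: 3={foll,t=2,log=-}
step 15 propose(1,'w'): 1={lead,t=1,log=w}
step 16 deliver 3→1: —
step 17 deliver 4→3: —
step 18 timeout(0): 0={cand,t=3,log=-}
step 19 deliver 2→4: —
step 20 deliver 3→1: —
step 21 deliver 3→2: —
step 22 deliver 4→2: 2={foll,t=2,log=-}
step 23 timeout(0): 0={cand,t=4,log=-}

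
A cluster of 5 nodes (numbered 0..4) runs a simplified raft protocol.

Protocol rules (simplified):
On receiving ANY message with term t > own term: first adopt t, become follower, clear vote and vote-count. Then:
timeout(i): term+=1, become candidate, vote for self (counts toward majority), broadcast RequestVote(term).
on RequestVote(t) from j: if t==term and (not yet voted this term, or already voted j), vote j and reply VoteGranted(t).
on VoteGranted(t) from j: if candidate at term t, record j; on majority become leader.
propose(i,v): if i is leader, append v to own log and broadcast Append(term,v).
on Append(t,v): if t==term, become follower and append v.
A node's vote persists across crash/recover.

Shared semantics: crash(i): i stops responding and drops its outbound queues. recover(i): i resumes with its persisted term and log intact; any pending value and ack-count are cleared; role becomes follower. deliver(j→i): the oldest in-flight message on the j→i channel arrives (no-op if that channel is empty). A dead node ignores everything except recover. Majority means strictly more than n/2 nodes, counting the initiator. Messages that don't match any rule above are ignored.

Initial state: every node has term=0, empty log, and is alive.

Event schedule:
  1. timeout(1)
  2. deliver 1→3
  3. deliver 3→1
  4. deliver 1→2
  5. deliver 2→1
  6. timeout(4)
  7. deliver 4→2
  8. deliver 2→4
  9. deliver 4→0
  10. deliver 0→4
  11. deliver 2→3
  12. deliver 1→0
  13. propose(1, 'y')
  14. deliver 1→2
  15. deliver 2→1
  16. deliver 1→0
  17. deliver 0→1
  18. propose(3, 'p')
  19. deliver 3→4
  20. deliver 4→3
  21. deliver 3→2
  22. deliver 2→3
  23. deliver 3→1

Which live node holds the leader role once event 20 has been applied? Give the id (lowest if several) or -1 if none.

[1] timeout(1) → N1(cand t1 [-])
[2] deliver 1→3 → N3(foll t1 [-])
[3] deliver 3→1 → ∅
[4] deliver 1→2 → N2(foll t1 [-])
[5] deliver 2→1 → N1(lead t1 [-])
[6] timeout(4) → N4(cand t1 [-])
[7] deliver 4→2 → ∅
[8] deliver 2→4 → ∅
[9] deliver 4→0 → N0(foll t1 [-])
[10] deliver 0→4 → ∅
[11] deliver 2→3 → ∅
[12] deliver 1→0 → ∅
[13] propose(1,'y') → N1(lead t1 [y])
[14] deliver 1→2 → N2(foll t1 [y])
[15] deliver 2→1 → ∅
[16] deliver 1→0 → N0(foll t1 [y])
[17] deliver 0→1 → ∅
[18] propose(3,'p') → ∅
[19] deliver 3→4 → ∅
[20] deliver 4→3 → ∅

1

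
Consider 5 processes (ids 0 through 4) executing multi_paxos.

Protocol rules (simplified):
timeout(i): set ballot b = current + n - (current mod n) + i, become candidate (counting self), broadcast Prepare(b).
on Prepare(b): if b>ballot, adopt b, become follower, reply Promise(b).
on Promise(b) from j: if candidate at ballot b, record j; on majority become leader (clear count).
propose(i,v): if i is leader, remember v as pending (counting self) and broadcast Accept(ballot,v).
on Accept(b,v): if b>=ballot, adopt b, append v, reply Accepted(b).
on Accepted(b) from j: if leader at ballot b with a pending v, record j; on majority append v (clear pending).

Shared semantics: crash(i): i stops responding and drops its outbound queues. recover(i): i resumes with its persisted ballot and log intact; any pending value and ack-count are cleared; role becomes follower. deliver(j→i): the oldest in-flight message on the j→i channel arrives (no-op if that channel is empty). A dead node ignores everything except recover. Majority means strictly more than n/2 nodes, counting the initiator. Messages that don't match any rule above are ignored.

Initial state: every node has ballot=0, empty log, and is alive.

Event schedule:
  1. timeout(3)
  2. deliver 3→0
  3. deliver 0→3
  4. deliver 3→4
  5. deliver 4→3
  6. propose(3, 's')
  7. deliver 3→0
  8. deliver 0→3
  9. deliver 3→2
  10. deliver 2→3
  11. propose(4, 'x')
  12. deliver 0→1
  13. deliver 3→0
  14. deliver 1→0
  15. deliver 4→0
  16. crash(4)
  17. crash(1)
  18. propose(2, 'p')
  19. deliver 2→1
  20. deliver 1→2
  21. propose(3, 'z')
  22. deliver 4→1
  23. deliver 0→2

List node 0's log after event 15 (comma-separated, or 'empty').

s

1. timeout(3):  <3:cand b8 ->
2. deliver 3→0:  <0:foll b8 ->
3. deliver 0→3:  nop
4. deliver 3→4:  <4:foll b8 ->
5. deliver 4→3:  <3:lead b8 ->
6. propose(3,'s'):  nop
7. deliver 3→0:  <0:foll b8 s>
8. deliver 0→3:  nop
9. deliver 3→2:  <2:foll b8 ->
10. deliver 2→3:  nop
11. propose(4,'x'):  nop
12. deliver 0→1:  nop
13. deliver 3→0:  nop
14. deliver 1→0:  nop
15. deliver 4→0:  nop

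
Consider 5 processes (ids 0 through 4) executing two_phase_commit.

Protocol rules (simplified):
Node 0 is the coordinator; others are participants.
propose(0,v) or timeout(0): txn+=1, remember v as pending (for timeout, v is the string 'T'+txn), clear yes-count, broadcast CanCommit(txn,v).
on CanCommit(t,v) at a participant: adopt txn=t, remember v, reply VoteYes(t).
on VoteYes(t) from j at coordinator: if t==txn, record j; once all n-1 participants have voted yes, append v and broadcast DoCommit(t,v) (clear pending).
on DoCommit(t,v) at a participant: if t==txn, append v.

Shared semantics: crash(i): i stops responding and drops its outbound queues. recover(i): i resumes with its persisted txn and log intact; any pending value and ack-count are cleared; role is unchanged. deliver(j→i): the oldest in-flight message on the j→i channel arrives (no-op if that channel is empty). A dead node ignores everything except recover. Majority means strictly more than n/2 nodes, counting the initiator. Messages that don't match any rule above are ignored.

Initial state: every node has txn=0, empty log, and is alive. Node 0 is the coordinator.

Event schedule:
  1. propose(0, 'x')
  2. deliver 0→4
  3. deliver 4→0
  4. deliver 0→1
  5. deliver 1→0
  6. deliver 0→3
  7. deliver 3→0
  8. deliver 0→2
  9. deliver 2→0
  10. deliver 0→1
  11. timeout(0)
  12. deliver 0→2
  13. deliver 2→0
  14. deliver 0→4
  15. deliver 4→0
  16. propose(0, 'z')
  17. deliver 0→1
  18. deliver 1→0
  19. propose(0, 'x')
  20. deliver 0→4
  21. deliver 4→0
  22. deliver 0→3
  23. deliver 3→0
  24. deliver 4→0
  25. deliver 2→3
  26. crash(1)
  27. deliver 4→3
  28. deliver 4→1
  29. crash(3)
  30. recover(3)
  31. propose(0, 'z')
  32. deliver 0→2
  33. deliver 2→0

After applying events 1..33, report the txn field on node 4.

after 1 — propose(0,'x'): n0:coor/t1/[-]
after 2 — deliver 0→4: n4:part/t1/[-]
after 3 — deliver 4→0: ·
after 4 — deliver 0→1: n1:part/t1/[-]
after 5 — deliver 1→0: ·
after 6 — deliver 0→3: n3:part/t1/[-]
after 7 — deliver 3→0: ·
after 8 — deliver 0→2: n2:part/t1/[-]
after 9 — deliver 2→0: n0:coor/t1/[x]
after 10 — deliver 0→1: n1:part/t1/[x]
after 11 — timeout(0): n0:coor/t2/[x]
after 12 — deliver 0→2: n2:part/t1/[x]
after 13 — deliver 2→0: ·
after 14 — deliver 0→4: n4:part/t1/[x]
after 15 — deliver 4→0: ·
after 16 — propose(0,'z'): n0:coor/t3/[x]
after 17 — deliver 0→1: n1:part/t2/[x]
after 18 — deliver 1→0: ·
after 19 — propose(0,'x'): n0:coor/t4/[x]
after 20 — deliver 0→4: n4:part/t2/[x]
after 21 — deliver 4→0: ·
after 22 — deliver 0→3: n3:part/t1/[x]
after 23 — deliver 3→0: ·
after 24 — deliver 4→0: ·
after 25 — deliver 2→3: ·
after 26 — crash(1): n1:✗part/t2/[x]
after 27 — deliver 4→3: ·
after 28 — deliver 4→1: ·
after 29 — crash(3): n3:✗part/t1/[x]
after 30 — recover(3): n3:part/t1/[x]
after 31 — propose(0,'z'): n0:coor/t5/[x]
after 32 — deliver 0→2: n2:part/t2/[x]
after 33 — deliver 2→0: ·

2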